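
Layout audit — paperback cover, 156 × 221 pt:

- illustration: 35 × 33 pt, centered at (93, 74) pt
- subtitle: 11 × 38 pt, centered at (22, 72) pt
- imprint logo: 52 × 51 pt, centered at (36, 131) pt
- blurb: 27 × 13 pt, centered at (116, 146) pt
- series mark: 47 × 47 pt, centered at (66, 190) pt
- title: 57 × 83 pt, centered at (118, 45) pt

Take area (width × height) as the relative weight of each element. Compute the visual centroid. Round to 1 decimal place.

(83.1, 99.6)

Taking area as weight: illustration 35·33 = 1155, subtitle 11·38 = 418, imprint logo 52·51 = 2652, blurb 27·13 = 351, series mark 47·47 = 2209, title 57·83 = 4731. Sum 11516.
Σw·x = 1155·93 + 418·22 + 2652·36 + 351·116 + 2209·66 + 4731·118 = 956851, so x̄ = 956851/11516 ≈ 83.09.
Σw·y = 1155·74 + 418·72 + 2652·131 + 351·146 + 2209·190 + 4731·45 = 1146829, so ȳ = 1146829/11516 ≈ 99.59.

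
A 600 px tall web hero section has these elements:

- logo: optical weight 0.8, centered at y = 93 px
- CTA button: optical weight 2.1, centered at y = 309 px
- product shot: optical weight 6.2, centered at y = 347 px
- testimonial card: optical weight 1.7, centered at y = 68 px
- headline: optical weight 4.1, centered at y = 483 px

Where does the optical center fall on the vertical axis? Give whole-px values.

y ≈ 334

Total weight = 0.8 + 2.1 + 6.2 + 1.7 + 4.1 = 14.9.
y: (0.8·93 + 2.1·309 + 6.2·347 + 1.7·68 + 4.1·483) / 14.9 = 4970.6 / 14.9 ≈ 333.60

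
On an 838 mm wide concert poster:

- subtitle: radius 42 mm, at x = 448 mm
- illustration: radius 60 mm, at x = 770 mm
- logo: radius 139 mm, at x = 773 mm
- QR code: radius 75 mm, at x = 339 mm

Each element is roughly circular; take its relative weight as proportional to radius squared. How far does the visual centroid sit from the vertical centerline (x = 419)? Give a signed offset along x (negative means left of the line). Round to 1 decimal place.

≈ 254.2 mm

Weights ∝ r²: subtitle 42² = 1764, illustration 60² = 3600, logo 139² = 19321, QR code 75² = 5625; Σw = 30310.
x-moment: 1764·448 + 3600·770 + 19321·773 + 5625·339 = 20404280; centroid 20404280/30310 ≈ 673.19.
Difference: 673.19 − 419 ≈ 254.19.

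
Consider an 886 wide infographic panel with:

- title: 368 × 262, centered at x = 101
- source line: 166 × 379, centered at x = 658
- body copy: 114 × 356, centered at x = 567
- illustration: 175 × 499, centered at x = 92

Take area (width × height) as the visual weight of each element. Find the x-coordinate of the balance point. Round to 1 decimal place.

Taking area as weight: title 368·262 = 96416, source line 166·379 = 62914, body copy 114·356 = 40584, illustration 175·499 = 87325. Sum 287239.
x: (96416·101 + 62914·658 + 40584·567 + 87325·92) / 287239 = 82180456 / 287239 ≈ 286.10

x ≈ 286.1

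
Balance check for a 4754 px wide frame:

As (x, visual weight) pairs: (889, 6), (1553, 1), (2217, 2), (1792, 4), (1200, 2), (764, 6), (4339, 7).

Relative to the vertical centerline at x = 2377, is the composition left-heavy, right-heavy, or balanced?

Total weight = 6 + 1 + 2 + 4 + 2 + 6 + 7 = 28.
Σw·x = 55846; x̄ = 55846/28 ≈ 1994.50.
Since 1994.5 is left of 2377, the composition reads left-heavy.

left-heavy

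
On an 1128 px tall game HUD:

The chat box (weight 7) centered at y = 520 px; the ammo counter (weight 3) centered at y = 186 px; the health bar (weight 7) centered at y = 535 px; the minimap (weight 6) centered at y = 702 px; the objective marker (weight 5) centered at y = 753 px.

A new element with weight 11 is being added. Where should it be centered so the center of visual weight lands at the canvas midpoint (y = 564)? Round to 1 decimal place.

y ≈ 552.4

With the new element, Σw becomes 7 + 3 + 7 + 6 + 5 + 11 = 39.
y: need Σw·y = 39·564 = 21996. Existing = 7·520 + 3·186 + 7·535 + 6·702 + 5·753 = 15920. Remainder 6076 / 11 ≈ 552.36.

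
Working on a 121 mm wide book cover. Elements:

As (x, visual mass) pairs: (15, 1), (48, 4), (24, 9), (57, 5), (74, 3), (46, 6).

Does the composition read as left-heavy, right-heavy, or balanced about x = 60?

Weights sum to 1 + 4 + 9 + 5 + 3 + 6 = 28.
Σw·x = 1·15 + 4·48 + 9·24 + 5·57 + 3·74 + 6·46 = 1206, so x̄ = 1206/28 ≈ 43.07.
43.1 vs midline 60 → left-heavy.

left-heavy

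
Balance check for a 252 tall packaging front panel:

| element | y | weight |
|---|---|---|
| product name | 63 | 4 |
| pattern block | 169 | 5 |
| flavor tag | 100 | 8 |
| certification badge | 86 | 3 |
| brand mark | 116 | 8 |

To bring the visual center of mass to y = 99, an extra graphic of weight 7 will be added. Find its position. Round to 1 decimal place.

y ≈ 54.6

With the extra graphic, Σw becomes 4 + 5 + 8 + 3 + 8 + 7 = 35.
y: need Σw·y = 35·99 = 3465. Existing = 4·63 + 5·169 + 8·100 + 3·86 + 8·116 = 3083. Remainder 382 / 7 ≈ 54.57.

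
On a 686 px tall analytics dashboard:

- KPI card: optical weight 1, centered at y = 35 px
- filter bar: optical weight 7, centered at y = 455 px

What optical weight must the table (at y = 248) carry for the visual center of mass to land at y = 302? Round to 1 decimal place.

w ≈ 14.9

Existing Σw = 8 (1 + 7); existing moment 1·35 + 7·455 = 3220.
Set Σw·y/Σw = 302: (3220 + 248w) = 302·(8 + w).
Solving: w = (302·8 − 3220) / (248 − 302) = -804 / -54 ≈ 14.89.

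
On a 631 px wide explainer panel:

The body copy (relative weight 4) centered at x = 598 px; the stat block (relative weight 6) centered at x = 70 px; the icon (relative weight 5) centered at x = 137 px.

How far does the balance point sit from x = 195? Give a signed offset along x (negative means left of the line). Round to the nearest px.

≈ 38 px

Weights sum to 4 + 6 + 5 = 15.
x-moment: 4·598 + 6·70 + 5·137 = 3497; centroid 3497/15 ≈ 233.13.
Offset from x = 195: 233.13 − 195 ≈ 38.13.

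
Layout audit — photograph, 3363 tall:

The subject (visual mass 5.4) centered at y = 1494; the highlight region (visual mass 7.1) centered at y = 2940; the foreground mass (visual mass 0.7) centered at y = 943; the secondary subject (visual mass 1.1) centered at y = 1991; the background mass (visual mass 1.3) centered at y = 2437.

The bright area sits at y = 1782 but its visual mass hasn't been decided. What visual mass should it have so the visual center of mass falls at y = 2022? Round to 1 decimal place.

Existing Σw = 15.6 (5.4 + 7.1 + 0.7 + 1.1 + 1.3); existing moment 5.4·1494 + 7.1·2940 + 0.7·943 + 1.1·1991 + 1.3·2437 = 34959.9.
Balance at y = 2022 requires (34959.9 + w·1782) / (15.6 + w) = 2022.
So w = (2022·15.6 − 34959.9)/(1782 − 2022) = -3416.7/-240 ≈ 14.24.

w ≈ 14.2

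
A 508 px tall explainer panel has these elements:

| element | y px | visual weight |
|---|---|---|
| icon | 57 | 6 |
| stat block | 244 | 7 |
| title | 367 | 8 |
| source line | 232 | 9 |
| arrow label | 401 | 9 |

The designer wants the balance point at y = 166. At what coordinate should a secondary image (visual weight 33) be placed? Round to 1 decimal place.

y ≈ 38.5

With the secondary image, Σw becomes 6 + 7 + 8 + 9 + 9 + 33 = 72.
y: need Σw·y = 72·166 = 11952. Existing = 6·57 + 7·244 + 8·367 + 9·232 + 9·401 = 10683. Remainder 1269 / 33 ≈ 38.45.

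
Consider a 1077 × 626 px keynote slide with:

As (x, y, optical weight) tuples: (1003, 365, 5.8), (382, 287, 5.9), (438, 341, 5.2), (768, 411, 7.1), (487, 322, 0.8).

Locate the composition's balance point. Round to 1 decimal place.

Total weight = 5.8 + 5.9 + 5.2 + 7.1 + 0.8 = 24.8.
x: (5.8·1003 + 5.9·382 + 5.2·438 + 7.1·768 + 0.8·487) / 24.8 = 16191.2 / 24.8 ≈ 652.87
y: (5.8·365 + 5.9·287 + 5.2·341 + 7.1·411 + 0.8·322) / 24.8 = 8759.2 / 24.8 ≈ 353.19

(652.9, 353.2)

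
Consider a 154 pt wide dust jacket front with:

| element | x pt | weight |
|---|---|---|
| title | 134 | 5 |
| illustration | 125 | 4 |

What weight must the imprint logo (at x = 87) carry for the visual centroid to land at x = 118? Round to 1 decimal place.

w ≈ 3.5

Known weights sum to 5 + 4 = 9; their moment is 5·134 + 4·125 = 1170.
For the centroid to hit 118: (1170 + w·87) / (9 + w) = 118.
So w = (118·9 − 1170)/(87 − 118) = -108/-31 ≈ 3.48.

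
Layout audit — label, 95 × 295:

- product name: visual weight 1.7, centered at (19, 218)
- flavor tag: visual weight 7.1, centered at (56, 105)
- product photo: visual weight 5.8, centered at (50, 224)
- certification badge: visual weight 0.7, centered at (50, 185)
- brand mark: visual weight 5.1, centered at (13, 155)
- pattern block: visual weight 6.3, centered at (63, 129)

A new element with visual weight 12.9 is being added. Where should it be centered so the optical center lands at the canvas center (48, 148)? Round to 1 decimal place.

(52.9, 132.8)

After adding the new element, total weight = 1.7 + 7.1 + 5.8 + 0.7 + 5.1 + 6.3 + 12.9 = 39.6.
x: target moment 39.6×48 = 1900.8; current 1.7·19 + 7.1·56 + 5.8·50 + 0.7·50 + 5.1·13 + 6.3·63 = 1218.1; the new element supplies 682.7, so x = 682.7/12.9 ≈ 52.92.
y: target moment 39.6×148 = 5860.8; current 1.7·218 + 7.1·105 + 5.8·224 + 0.7·185 + 5.1·155 + 6.3·129 = 4148.0; the new element supplies 1712.8, so y = 1712.8/12.9 ≈ 132.78.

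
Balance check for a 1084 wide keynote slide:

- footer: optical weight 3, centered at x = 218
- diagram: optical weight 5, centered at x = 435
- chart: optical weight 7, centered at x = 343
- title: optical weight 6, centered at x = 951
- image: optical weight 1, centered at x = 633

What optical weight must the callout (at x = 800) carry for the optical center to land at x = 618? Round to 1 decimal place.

Fixed elements: Σw = 3 + 5 + 7 + 6 + 1 = 22, Σw·x = 3·218 + 5·435 + 7·343 + 6·951 + 1·633 = 11569.
Balance at x = 618 requires (11569 + w·800) / (22 + w) = 618.
Rearranging, w·(800 − 618) = 618·22 − 11569 = 2027, so w ≈ 2027/182 = 11.14.

w ≈ 11.1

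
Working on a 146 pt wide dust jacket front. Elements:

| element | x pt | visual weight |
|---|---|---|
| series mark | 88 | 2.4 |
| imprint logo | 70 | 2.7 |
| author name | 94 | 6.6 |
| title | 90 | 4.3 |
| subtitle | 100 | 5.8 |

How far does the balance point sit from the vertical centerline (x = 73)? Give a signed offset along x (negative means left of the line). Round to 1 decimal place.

≈ 18.2 pt

Σw = 2.4 + 2.7 + 6.6 + 4.3 + 5.8 = 21.8.
x: (2.4·88 + 2.7·70 + 6.6·94 + 4.3·90 + 5.8·100) / 21.8 = 1987.6 / 21.8 ≈ 91.17
Offset from x = 73: 91.17 − 73 ≈ 18.17.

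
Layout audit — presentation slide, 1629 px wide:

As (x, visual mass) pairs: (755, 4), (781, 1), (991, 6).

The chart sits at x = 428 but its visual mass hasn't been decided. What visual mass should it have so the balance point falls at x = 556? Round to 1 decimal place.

w ≈ 28.4

Existing Σw = 11 (4 + 1 + 6); existing moment 4·755 + 1·781 + 6·991 = 9747.
For the centroid to hit 556: (9747 + w·428) / (11 + w) = 556.
Rearranging, w·(428 − 556) = 556·11 − 9747 = -3631, so w ≈ -3631/-128 = 28.37.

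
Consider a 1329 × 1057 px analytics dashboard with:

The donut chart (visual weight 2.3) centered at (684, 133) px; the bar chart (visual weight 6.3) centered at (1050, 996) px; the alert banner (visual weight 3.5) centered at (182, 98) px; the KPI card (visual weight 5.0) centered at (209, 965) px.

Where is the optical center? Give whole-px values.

Total weight = 2.3 + 6.3 + 3.5 + 5.0 = 17.1.
x: (2.3·684 + 6.3·1050 + 3.5·182 + 5.0·209) / 17.1 = 9870.2 / 17.1 ≈ 577.20
y: (2.3·133 + 6.3·996 + 3.5·98 + 5.0·965) / 17.1 = 11748.7 / 17.1 ≈ 687.06

(577, 687)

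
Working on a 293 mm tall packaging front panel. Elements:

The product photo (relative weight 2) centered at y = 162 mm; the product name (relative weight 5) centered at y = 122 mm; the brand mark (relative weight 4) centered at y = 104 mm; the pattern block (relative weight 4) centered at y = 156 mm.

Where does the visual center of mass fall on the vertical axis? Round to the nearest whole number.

y ≈ 132

Weights sum to 2 + 5 + 4 + 4 = 15.
y: (2·162 + 5·122 + 4·104 + 4·156) / 15 = 1974 / 15 ≈ 131.60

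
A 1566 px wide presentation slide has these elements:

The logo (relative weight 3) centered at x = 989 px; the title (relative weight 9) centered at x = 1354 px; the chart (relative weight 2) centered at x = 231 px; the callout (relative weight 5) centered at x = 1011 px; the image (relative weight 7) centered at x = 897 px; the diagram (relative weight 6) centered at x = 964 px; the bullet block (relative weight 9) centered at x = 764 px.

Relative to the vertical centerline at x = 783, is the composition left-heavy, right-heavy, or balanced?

Total weight = 3 + 9 + 2 + 5 + 7 + 6 + 9 = 41.
Σw·x = 3·989 + 9·1354 + 2·231 + 5·1011 + 7·897 + 6·964 + 9·764 = 39609, so x̄ = 39609/41 ≈ 966.07.
966.1 lies right of the midline 783, so the layout is right-heavy.

right-heavy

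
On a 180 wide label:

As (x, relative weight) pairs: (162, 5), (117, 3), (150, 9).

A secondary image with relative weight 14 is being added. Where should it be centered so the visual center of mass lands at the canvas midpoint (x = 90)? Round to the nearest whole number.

x ≈ 20

With the secondary image, Σw becomes 5 + 3 + 9 + 14 = 31.
x: target moment 31×90 = 2790; current 5·162 + 3·117 + 9·150 = 2511; the secondary image supplies 279, so x = 279/14 ≈ 19.93.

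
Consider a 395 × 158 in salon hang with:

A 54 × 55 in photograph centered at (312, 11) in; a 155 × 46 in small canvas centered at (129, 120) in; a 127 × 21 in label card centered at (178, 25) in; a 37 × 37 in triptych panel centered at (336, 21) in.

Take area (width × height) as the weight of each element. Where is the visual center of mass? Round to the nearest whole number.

(197, 70)

Areas → weights: photograph 54·55 = 2970, small canvas 155·46 = 7130, label card 127·21 = 2667, triptych panel 37·37 = 1369; Σw = 14136.
Σw·x = 2970·312 + 7130·129 + 2667·178 + 1369·336 = 2781120, so x̄ = 2781120/14136 ≈ 196.74.
Σw·y = 2970·11 + 7130·120 + 2667·25 + 1369·21 = 983694, so ȳ = 983694/14136 ≈ 69.59.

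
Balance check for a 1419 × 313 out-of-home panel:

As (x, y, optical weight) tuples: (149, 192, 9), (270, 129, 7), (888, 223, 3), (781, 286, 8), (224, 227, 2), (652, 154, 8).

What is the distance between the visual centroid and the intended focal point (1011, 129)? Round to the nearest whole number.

≈ 534

Weights sum to 9 + 7 + 3 + 8 + 2 + 8 = 37.
x: moment 17807 / weight 37 ≈ 481.27
Σw·y = 7274; ȳ = 7274/37 ≈ 196.59.
Offset from (1011, 129): Δx ≈ -529.73, Δy ≈ 67.59; distance = √(Δx² + Δy²) ≈ 534.02.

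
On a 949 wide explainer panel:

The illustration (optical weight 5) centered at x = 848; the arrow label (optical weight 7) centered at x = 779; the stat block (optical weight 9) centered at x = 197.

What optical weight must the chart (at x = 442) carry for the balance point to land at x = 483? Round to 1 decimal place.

Known weights sum to 5 + 7 + 9 = 21; their moment is 5·848 + 7·779 + 9·197 = 11466.
Set Σw·x/Σw = 483: (11466 + 442w) = 483·(21 + w).
Solving: w = (483·21 − 11466) / (442 − 483) = -1323 / -41 ≈ 32.27.

w ≈ 32.3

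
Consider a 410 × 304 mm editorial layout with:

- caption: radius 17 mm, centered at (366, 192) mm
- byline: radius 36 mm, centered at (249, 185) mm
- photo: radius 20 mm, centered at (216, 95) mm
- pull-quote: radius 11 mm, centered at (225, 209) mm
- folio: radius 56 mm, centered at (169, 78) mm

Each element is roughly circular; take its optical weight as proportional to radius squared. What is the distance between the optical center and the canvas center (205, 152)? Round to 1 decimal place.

r² weights: caption 17² = 289, byline 36² = 1296, photo 20² = 400, pull-quote 11² = 121, folio 56² = 3136. Total = 5242.
Σw·x = 289·366 + 1296·249 + 400·216 + 121·225 + 3136·169 = 1072087, so x̄ = 1072087/5242 ≈ 204.52.
Σw·y = 289·192 + 1296·185 + 400·95 + 121·209 + 3136·78 = 603145, so ȳ = 603145/5242 ≈ 115.06.
Offset from (205, 152): Δx ≈ -0.48, Δy ≈ -36.94; distance = √(Δx² + Δy²) ≈ 36.94.

≈ 36.9 mm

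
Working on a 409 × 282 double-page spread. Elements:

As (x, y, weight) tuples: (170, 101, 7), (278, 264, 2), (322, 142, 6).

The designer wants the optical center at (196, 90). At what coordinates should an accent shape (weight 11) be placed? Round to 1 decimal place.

After adding the accent shape, total weight = 7 + 2 + 6 + 11 = 26.
x: target moment 26×196 = 5096; current 7·170 + 2·278 + 6·322 = 3678; the accent shape supplies 1418, so x = 1418/11 ≈ 128.91.
y: target moment 26×90 = 2340; current 7·101 + 2·264 + 6·142 = 2087; the accent shape supplies 253, so y = 253/11 ≈ 23.00.

(128.9, 23.0)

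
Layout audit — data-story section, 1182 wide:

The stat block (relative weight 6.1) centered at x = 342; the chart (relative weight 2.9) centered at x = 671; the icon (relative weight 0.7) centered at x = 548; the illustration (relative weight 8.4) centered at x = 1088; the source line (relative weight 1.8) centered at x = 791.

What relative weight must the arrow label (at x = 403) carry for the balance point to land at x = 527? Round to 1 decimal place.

Existing Σw = 19.9 (6.1 + 2.9 + 0.7 + 8.4 + 1.8); existing moment 6.1·342 + 2.9·671 + 0.7·548 + 8.4·1088 + 1.8·791 = 14978.7.
For the centroid to hit 527: (14978.7 + w·403) / (19.9 + w) = 527.
So w = (527·19.9 − 14978.7)/(403 − 527) = -4491.4/-124 ≈ 36.22.

w ≈ 36.2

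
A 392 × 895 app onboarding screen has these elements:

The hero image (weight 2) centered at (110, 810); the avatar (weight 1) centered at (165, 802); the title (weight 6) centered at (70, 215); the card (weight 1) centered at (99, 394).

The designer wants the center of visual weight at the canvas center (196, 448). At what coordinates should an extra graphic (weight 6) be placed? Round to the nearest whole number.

(372, 510)

With the extra graphic, Σw becomes 2 + 1 + 6 + 1 + 6 = 16.
x: target moment 16×196 = 3136; current 2·110 + 1·165 + 6·70 + 1·99 = 904; the extra graphic supplies 2232, so x = 2232/6 ≈ 372.00.
y: target moment 16×448 = 7168; current 2·810 + 1·802 + 6·215 + 1·394 = 4106; the extra graphic supplies 3062, so y = 3062/6 ≈ 510.33.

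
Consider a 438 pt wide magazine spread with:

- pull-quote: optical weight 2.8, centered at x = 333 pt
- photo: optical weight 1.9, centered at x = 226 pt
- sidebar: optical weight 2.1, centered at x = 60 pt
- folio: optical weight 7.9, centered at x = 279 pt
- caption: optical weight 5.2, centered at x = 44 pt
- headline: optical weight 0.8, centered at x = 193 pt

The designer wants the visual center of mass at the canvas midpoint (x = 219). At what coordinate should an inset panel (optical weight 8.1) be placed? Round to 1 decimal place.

x ≈ 275.6

New total weight: (2.8 + 1.9 + 2.1 + 7.9 + 5.2 + 0.8) + 8.1 = 28.8.
Along x: (4075.1 + 8.1·x) / 28.8 = 219 (existing moment 2.8·333 + 1.9·226 + 2.1·60 + 7.9·279 + 5.2·44 + 0.8·193 = 4075.1) ⇒ x = (6307.2 − 4075.1) / 8.1 ≈ 275.57.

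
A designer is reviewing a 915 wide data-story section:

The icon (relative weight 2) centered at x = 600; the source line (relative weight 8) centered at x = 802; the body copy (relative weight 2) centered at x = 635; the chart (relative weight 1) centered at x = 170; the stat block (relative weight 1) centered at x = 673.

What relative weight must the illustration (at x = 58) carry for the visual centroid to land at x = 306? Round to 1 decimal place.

Fixed elements: Σw = 2 + 8 + 2 + 1 + 1 = 14, Σw·x = 2·600 + 8·802 + 2·635 + 1·170 + 1·673 = 9729.
For the centroid to hit 306: (9729 + w·58) / (14 + w) = 306.
So w = (306·14 − 9729)/(58 − 306) = -5445/-248 ≈ 21.96.

w ≈ 22.0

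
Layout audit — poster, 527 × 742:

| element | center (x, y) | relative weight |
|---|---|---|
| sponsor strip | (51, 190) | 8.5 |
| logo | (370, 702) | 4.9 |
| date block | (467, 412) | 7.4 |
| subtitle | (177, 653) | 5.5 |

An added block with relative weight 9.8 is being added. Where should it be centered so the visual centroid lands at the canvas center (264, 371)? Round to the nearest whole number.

(291, 173)

New total weight: (8.5 + 4.9 + 7.4 + 5.5) + 9.8 = 36.1.
x: need Σw·x = 36.1·264 = 9530.4. Existing = 8.5·51 + 4.9·370 + 7.4·467 + 5.5·177 = 6675.8. Remainder 2854.6 / 9.8 ≈ 291.29.
y: need Σw·y = 36.1·371 = 13393.1. Existing = 8.5·190 + 4.9·702 + 7.4·412 + 5.5·653 = 11695.1. Remainder 1698.0 / 9.8 ≈ 173.27.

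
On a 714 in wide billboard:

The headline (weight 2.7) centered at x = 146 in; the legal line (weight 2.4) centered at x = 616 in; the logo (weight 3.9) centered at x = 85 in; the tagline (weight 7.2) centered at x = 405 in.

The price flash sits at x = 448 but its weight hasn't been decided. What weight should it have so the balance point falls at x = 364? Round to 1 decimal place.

w ≈ 9.2

Fixed elements: Σw = 2.7 + 2.4 + 3.9 + 7.2 = 16.2, Σw·x = 2.7·146 + 2.4·616 + 3.9·85 + 7.2·405 = 5120.1.
For the centroid to hit 364: (5120.1 + w·448) / (16.2 + w) = 364.
Rearranging, w·(448 − 364) = 364·16.2 − 5120.1 = 776.7, so w ≈ 776.7/84 = 9.25.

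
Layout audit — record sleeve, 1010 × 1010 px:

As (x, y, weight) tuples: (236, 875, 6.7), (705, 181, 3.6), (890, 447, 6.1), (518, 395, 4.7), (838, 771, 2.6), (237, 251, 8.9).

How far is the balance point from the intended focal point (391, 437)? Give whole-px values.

≈ 113 px

Total weight = 6.7 + 3.6 + 6.1 + 4.7 + 2.6 + 8.9 = 32.6.
Σw·x = 16270.9; x̄ = 16270.9/32.6 ≈ 499.11.
Σw·y = 15335.8; ȳ = 15335.8/32.6 ≈ 470.42.
From (391, 437): dx = 108.11, dy = 33.42, so the distance is √(dx²+dy²) ≈ 113.16.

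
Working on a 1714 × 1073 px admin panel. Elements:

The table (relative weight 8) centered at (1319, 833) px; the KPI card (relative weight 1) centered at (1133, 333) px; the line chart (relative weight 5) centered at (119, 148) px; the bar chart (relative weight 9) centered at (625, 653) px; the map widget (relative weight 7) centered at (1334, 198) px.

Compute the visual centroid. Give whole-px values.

(908, 500)

Σw = 8 + 1 + 5 + 9 + 7 = 30.
Σw·x = 8·1319 + 1·1133 + 5·119 + 9·625 + 7·1334 = 27243, so x̄ = 27243/30 ≈ 908.10.
Σw·y = 8·833 + 1·333 + 5·148 + 9·653 + 7·198 = 15000, so ȳ = 15000/30 ≈ 500.00.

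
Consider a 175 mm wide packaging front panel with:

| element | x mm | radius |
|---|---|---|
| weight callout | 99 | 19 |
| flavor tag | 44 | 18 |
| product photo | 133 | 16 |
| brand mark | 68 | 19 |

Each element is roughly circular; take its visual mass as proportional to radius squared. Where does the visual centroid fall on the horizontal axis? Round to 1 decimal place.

Weights ∝ r²: weight callout 19² = 361, flavor tag 18² = 324, product photo 16² = 256, brand mark 19² = 361; Σw = 1302.
x-moment: 361·99 + 324·44 + 256·133 + 361·68 = 108591; centroid 108591/1302 ≈ 83.40.

x ≈ 83.4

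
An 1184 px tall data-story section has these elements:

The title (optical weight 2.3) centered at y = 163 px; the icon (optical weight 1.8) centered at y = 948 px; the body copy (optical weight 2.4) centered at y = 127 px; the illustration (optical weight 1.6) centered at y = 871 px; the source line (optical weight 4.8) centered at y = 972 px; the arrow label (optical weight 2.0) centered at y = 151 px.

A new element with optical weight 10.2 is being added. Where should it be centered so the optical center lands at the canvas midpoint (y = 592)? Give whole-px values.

y ≈ 599

New total weight: (2.3 + 1.8 + 2.4 + 1.6 + 4.8 + 2.0) + 10.2 = 25.1.
y: need Σw·y = 25.1·592 = 14859.2. Existing = 2.3·163 + 1.8·948 + 2.4·127 + 1.6·871 + 4.8·972 + 2.0·151 = 8747.3. Remainder 6111.9 / 10.2 ≈ 599.21.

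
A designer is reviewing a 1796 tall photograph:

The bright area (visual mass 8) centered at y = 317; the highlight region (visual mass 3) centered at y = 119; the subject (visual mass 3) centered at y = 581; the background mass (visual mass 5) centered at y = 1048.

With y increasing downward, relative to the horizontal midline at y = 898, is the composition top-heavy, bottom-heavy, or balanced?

Σw = 8 + 3 + 3 + 5 = 19.
y-moment: 8·317 + 3·119 + 3·581 + 5·1048 = 9876; centroid 9876/19 ≈ 519.79.
519.8 vs midline 898 → top-heavy.

top-heavy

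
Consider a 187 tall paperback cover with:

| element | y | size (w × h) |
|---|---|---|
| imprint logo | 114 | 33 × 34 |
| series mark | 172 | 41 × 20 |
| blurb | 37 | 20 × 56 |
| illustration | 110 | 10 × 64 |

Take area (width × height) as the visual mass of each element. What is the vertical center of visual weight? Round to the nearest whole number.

y ≈ 103

Taking area as weight: imprint logo 33·34 = 1122, series mark 41·20 = 820, blurb 20·56 = 1120, illustration 10·64 = 640. Sum 3702.
y-moment: 1122·114 + 820·172 + 1120·37 + 640·110 = 380788; centroid 380788/3702 ≈ 102.86.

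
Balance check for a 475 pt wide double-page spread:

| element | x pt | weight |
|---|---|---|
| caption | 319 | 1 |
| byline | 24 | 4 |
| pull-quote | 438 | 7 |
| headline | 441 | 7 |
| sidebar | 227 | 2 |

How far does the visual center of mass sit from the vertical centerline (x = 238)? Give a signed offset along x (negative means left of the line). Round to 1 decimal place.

≈ 96.4 pt

Σw = 1 + 4 + 7 + 7 + 2 = 21.
x-moment: 1·319 + 4·24 + 7·438 + 7·441 + 2·227 = 7022; centroid 7022/21 ≈ 334.38.
Difference: 334.38 − 238 ≈ 96.38.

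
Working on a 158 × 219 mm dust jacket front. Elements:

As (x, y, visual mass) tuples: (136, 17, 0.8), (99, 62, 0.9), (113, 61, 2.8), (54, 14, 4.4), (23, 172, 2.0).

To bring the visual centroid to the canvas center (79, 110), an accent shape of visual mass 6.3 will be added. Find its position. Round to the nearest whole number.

(89, 198)

After adding the accent shape, total weight = 0.8 + 0.9 + 2.8 + 4.4 + 2.0 + 6.3 = 17.2.
Along x: (797.9 + 6.3·x) / 17.2 = 79 (existing moment 0.8·136 + 0.9·99 + 2.8·113 + 4.4·54 + 2.0·23 = 797.9) ⇒ x = (1358.8 − 797.9) / 6.3 ≈ 89.03.
Along y: (645.8 + 6.3·y) / 17.2 = 110 (existing moment 0.8·17 + 0.9·62 + 2.8·61 + 4.4·14 + 2.0·172 = 645.8) ⇒ y = (1892.0 − 645.8) / 6.3 ≈ 197.81.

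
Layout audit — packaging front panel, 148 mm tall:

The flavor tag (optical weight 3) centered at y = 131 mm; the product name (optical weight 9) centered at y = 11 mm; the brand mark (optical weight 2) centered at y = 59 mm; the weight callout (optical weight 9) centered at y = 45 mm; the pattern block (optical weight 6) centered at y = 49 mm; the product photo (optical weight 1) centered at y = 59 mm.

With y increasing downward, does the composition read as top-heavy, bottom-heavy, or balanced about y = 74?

top-heavy

Total weight = 3 + 9 + 2 + 9 + 6 + 1 = 30.
y-moment: 3·131 + 9·11 + 2·59 + 9·45 + 6·49 + 1·59 = 1368; centroid 1368/30 ≈ 45.60.
Since 45.6 is above (smaller y than) 74, the composition reads top-heavy.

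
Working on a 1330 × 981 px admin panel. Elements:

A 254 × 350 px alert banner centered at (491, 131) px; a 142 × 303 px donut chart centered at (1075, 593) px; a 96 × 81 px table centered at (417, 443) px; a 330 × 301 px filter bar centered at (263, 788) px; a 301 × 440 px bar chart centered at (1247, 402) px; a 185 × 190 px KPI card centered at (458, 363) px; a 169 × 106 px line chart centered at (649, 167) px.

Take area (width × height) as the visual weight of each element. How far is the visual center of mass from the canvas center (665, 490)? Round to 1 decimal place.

≈ 84.8 px

Areas: alert banner 254·350 = 88900, donut chart 142·303 = 43026, table 96·81 = 7776, filter bar 330·301 = 99330, bar chart 301·440 = 132440, KPI card 185·190 = 35150, line chart 169·106 = 17914. Total weight = 424536.
x: moment 312146798 / weight 424536 ≈ 735.27
Σw·y = 187869094; ȳ = 187869094/424536 ≈ 442.53.
From (665, 490): dx = 70.27, dy = -47.47, so the distance is √(dx²+dy²) ≈ 84.80.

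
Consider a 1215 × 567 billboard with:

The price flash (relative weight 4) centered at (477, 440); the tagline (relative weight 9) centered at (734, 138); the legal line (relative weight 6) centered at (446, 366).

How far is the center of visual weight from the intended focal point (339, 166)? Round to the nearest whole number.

Σw = 4 + 9 + 6 = 19.
x-moment: 4·477 + 9·734 + 6·446 = 11190; centroid 11190/19 ≈ 588.95.
y-moment: 4·440 + 9·138 + 6·366 = 5198; centroid 5198/19 ≈ 273.58.
From (339, 166): dx = 249.95, dy = 107.58, so the distance is √(dx²+dy²) ≈ 272.12.

≈ 272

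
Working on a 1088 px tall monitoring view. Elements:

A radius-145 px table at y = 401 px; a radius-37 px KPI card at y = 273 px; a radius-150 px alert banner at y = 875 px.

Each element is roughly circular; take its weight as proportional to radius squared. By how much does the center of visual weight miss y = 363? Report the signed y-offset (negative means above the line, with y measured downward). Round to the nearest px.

r² weights: table 145² = 21025, KPI card 37² = 1369, alert banner 150² = 22500. Total = 44894.
y: (21025·401 + 1369·273 + 22500·875) / 44894 = 28492262 / 44894 ≈ 634.66
Difference: 634.66 − 363 ≈ 271.66.

≈ 272 px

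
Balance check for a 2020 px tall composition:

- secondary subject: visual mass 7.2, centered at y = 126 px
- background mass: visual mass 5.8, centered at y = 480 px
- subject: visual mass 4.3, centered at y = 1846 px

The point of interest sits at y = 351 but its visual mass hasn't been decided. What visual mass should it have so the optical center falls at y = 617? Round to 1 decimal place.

w ≈ 3.6

Fixed elements: Σw = 7.2 + 5.8 + 4.3 = 17.3, Σw·y = 7.2·126 + 5.8·480 + 4.3·1846 = 11629.0.
Balance at y = 617 requires (11629.0 + w·351) / (17.3 + w) = 617.
So w = (617·17.3 − 11629.0)/(351 − 617) = -954.9/-266 ≈ 3.59.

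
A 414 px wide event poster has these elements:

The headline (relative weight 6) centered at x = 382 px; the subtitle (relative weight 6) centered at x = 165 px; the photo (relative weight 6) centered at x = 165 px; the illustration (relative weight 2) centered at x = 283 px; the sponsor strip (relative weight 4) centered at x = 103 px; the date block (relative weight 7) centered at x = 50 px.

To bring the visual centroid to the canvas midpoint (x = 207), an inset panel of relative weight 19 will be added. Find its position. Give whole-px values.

New total weight: (6 + 6 + 6 + 2 + 4 + 7) + 19 = 50.
Along x: (5600 + 19·x) / 50 = 207 (existing moment 6·382 + 6·165 + 6·165 + 2·283 + 4·103 + 7·50 = 5600) ⇒ x = (10350 − 5600) / 19 ≈ 250.00.

x ≈ 250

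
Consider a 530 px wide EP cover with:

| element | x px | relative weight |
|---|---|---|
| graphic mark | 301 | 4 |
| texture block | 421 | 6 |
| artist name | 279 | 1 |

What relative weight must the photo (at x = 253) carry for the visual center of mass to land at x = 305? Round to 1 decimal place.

w ≈ 12.6

Fixed elements: Σw = 4 + 6 + 1 = 11, Σw·x = 4·301 + 6·421 + 1·279 = 4009.
Set Σw·x/Σw = 305: (4009 + 253w) = 305·(11 + w).
Solving: w = (305·11 − 4009) / (253 − 305) = -654 / -52 ≈ 12.58.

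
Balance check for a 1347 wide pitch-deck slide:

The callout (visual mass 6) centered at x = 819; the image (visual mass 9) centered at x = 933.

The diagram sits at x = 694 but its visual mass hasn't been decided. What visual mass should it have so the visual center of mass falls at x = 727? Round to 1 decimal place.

w ≈ 72.9

Fixed elements: Σw = 6 + 9 = 15, Σw·x = 6·819 + 9·933 = 13311.
Set Σw·x/Σw = 727: (13311 + 694w) = 727·(15 + w).
Rearranging, w·(694 − 727) = 727·15 − 13311 = -2406, so w ≈ -2406/-33 = 72.91.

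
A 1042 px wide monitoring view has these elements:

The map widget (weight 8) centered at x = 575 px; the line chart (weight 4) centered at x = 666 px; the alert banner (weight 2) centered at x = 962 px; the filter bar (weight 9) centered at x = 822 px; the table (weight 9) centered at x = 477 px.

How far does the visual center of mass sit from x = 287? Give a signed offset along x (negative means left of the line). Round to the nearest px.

Weights sum to 8 + 4 + 2 + 9 + 9 = 32.
x: (8·575 + 4·666 + 2·962 + 9·822 + 9·477) / 32 = 20879 / 32 ≈ 652.47
Against x = 287, that's 652.47 − 287 = 365.47.

≈ 365 px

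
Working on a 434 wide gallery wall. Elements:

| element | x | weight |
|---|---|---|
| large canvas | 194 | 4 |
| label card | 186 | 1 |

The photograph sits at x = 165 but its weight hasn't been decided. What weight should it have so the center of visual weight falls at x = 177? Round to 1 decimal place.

Existing Σw = 5 (4 + 1); existing moment 4·194 + 1·186 = 962.
For the centroid to hit 177: (962 + w·165) / (5 + w) = 177.
So w = (177·5 − 962)/(165 − 177) = -77/-12 ≈ 6.42.

w ≈ 6.4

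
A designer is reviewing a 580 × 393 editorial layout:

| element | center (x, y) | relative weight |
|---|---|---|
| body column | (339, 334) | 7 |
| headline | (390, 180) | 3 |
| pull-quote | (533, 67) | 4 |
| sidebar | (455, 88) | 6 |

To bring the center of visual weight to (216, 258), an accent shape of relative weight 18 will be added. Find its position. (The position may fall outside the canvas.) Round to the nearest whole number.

(-11, 341)

After adding the accent shape, total weight = 7 + 3 + 4 + 6 + 18 = 38.
Along x: (8405 + 18·x) / 38 = 216 (existing moment 7·339 + 3·390 + 4·533 + 6·455 = 8405) ⇒ x = (8208 − 8405) / 18 ≈ -10.94.
Along y: (3674 + 18·y) / 38 = 258 (existing moment 7·334 + 3·180 + 4·67 + 6·88 = 3674) ⇒ y = (9804 − 3674) / 18 ≈ 340.56.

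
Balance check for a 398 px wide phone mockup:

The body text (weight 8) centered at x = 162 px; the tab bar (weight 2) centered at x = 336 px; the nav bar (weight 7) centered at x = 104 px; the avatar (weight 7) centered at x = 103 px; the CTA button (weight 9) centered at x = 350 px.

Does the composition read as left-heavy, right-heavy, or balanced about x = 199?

balanced

Total weight = 8 + 2 + 7 + 7 + 9 = 33.
x-moment: 8·162 + 2·336 + 7·104 + 7·103 + 9·350 = 6567; centroid 6567/33 ≈ 199.00.
That equals the midline 199 — balanced.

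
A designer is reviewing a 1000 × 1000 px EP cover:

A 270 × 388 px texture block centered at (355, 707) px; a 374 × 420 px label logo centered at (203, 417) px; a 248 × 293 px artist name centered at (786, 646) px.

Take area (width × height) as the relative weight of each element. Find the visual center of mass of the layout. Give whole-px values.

(377, 558)

Areas: texture block 270·388 = 104760, label logo 374·420 = 157080, artist name 248·293 = 72664. Total weight = 334504.
x-moment: 104760·355 + 157080·203 + 72664·786 = 126190944; centroid 126190944/334504 ≈ 377.25.
y-moment: 104760·707 + 157080·417 + 72664·646 = 186508624; centroid 186508624/334504 ≈ 557.57.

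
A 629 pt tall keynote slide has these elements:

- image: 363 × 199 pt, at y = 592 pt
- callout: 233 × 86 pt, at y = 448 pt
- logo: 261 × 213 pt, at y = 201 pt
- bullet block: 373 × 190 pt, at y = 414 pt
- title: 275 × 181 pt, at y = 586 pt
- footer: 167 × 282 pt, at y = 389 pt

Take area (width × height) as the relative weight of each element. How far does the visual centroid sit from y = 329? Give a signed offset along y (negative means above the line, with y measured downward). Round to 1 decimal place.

Areas: image 363·199 = 72237, callout 233·86 = 20038, logo 261·213 = 55593, bullet block 373·190 = 70870, title 275·181 = 49775, footer 167·282 = 47094. Total weight = 315607.
Σw·y = 139743417; ȳ = 139743417/315607 ≈ 442.78.
Against y = 329, that's 442.78 − 329 = 113.78.

≈ 113.8 pt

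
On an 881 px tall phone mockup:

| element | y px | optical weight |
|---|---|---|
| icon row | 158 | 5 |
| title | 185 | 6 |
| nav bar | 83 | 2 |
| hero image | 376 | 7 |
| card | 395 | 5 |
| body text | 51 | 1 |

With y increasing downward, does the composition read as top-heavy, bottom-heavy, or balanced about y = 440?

top-heavy

Total weight = 5 + 6 + 2 + 7 + 5 + 1 = 26.
y: moment 6724 / weight 26 ≈ 258.62
258.6 lies above (smaller y than) the midline 440, so the layout is top-heavy.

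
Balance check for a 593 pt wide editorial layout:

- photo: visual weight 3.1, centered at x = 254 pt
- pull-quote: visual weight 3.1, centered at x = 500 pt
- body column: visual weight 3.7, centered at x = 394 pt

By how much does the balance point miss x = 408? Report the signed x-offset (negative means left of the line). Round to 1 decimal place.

≈ -24.6 pt

Σw = 3.1 + 3.1 + 3.7 = 9.9.
Σw·x = 3.1·254 + 3.1·500 + 3.7·394 = 3795.2, so x̄ = 3795.2/9.9 ≈ 383.35.
Against x = 408, that's 383.35 − 408 = -24.65.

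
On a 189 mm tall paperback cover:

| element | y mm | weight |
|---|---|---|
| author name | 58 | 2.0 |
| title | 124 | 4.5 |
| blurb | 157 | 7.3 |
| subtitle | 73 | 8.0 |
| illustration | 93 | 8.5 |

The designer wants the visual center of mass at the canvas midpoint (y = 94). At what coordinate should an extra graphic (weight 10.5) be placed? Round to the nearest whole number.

y ≈ 61

New total weight: (2.0 + 4.5 + 7.3 + 8.0 + 8.5) + 10.5 = 40.8.
Along y: (3194.6 + 10.5·y) / 40.8 = 94 (existing moment 2.0·58 + 4.5·124 + 7.3·157 + 8.0·73 + 8.5·93 = 3194.6) ⇒ y = (3835.2 − 3194.6) / 10.5 ≈ 61.01.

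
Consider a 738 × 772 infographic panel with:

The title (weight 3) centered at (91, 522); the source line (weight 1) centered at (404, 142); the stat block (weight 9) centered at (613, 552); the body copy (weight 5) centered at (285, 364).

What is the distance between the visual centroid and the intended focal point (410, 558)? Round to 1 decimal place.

Weights sum to 3 + 1 + 9 + 5 = 18.
Σw·x = 3·91 + 1·404 + 9·613 + 5·285 = 7619, so x̄ = 7619/18 ≈ 423.28.
Σw·y = 3·522 + 1·142 + 9·552 + 5·364 = 8496, so ȳ = 8496/18 ≈ 472.00.
Offset from (410, 558): Δx ≈ 13.28, Δy ≈ -86.00; distance = √(Δx² + Δy²) ≈ 87.02.

≈ 87.0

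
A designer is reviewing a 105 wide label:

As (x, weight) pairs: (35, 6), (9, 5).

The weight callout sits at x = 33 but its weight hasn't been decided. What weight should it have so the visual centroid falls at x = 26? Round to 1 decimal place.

Existing Σw = 11 (6 + 5); existing moment 6·35 + 5·9 = 255.
For the centroid to hit 26: (255 + w·33) / (11 + w) = 26.
Solving: w = (26·11 − 255) / (33 − 26) = 31 / 7 ≈ 4.43.

w ≈ 4.4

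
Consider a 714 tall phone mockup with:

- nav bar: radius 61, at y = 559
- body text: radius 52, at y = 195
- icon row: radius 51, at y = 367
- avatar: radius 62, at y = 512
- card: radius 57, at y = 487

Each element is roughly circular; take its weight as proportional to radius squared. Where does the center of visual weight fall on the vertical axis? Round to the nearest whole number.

Weights ∝ r²: nav bar 61² = 3721, body text 52² = 2704, icon row 51² = 2601, avatar 62² = 3844, card 57² = 3249; Σw = 16119.
y: (3721·559 + 2704·195 + 2601·367 + 3844·512 + 3249·487) / 16119 = 7112277 / 16119 ≈ 441.24

y ≈ 441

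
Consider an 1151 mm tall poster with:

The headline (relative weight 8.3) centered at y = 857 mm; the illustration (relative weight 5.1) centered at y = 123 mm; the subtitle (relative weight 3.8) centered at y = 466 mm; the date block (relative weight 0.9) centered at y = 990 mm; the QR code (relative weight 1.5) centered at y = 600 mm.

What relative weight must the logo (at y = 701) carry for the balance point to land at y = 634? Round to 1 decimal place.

Existing Σw = 19.6 (8.3 + 5.1 + 3.8 + 0.9 + 1.5); existing moment 8.3·857 + 5.1·123 + 3.8·466 + 0.9·990 + 1.5·600 = 11302.2.
Set Σw·y/Σw = 634: (11302.2 + 701w) = 634·(19.6 + w).
Rearranging, w·(701 − 634) = 634·19.6 − 11302.2 = 1124.2, so w ≈ 1124.2/67 = 16.78.

w ≈ 16.8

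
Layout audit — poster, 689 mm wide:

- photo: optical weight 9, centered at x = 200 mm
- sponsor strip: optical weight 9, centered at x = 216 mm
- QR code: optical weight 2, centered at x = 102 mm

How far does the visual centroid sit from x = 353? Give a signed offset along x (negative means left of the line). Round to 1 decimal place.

Weights sum to 9 + 9 + 2 = 20.
x: (9·200 + 9·216 + 2·102) / 20 = 3948 / 20 ≈ 197.40
Against x = 353, that's 197.40 − 353 = -155.60.

≈ -155.6 mm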